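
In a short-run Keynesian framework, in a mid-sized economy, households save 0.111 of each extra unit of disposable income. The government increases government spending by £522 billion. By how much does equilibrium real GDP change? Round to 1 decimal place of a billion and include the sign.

MPC = 1 − MPS = 1 − 0.111 = 0.889.
Expenditure multiplier = 1/(1 − MPC) = 1/(1 − 0.889) = 1/0.111 ≈ 9.009.
ΔY = k × ΔG = (+£522 billion) / 0.111 ≈ +£4,702.7 billion.

+£4,702.7 billion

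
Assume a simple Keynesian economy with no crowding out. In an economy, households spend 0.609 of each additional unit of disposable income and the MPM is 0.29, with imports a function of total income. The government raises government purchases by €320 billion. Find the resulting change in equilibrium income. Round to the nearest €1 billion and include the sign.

+€470 billion

Expenditure multiplier = 1/(1 − c + m) = 1/(1 − 0.609 + 0.29) = 1/0.681 ≈ 1.468.
ΔY = k × ΔG = (+€320 billion) / 0.681 ≈ +€470 billion.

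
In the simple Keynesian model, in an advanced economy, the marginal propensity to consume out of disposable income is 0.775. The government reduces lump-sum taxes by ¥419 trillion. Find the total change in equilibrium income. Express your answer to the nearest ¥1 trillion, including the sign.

A lump-sum tax change of −¥419 trillion shifts disposable income by +¥419 trillion; first-round consumption changes by −c × ΔT = −0.775 × (−¥419 trillion) = +¥324.725 trillion.
Expenditure multiplier = 1/(1 − MPC) = 1/(1 − 0.775) = 1/0.225 ≈ 4.444.
The tax multiplier is −c × k ≈ −3.444, so ΔY = k × (−c·ΔT) = (+¥324.725 trillion) / 0.225 ≈ +¥1,443 trillion.

+¥1,443 trillion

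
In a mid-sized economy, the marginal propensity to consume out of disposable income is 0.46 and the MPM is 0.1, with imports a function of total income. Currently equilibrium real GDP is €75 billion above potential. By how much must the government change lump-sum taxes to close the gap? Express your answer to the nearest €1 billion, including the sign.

Spending multiplier = 1/(1 − c + m) = 1/(1 − 0.46 + 0.1) = 1/0.64 ≈ 1.563.
Tax multiplier = −c·k = −0.46/0.64 ≈ −0.719. Need ΔY = −€75 billion, so ΔT = ΔY/(−c·k) = −(−€75 billion) × 0.64 / 0.46 ≈ +€104 billion.
The government should raise lump-sum taxes by €104 billion.

+€104 billion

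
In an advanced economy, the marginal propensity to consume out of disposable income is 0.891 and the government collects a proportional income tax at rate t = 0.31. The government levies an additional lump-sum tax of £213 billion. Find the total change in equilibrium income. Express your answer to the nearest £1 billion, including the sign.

A lump-sum tax change of +£213 billion shifts disposable income by −£213 billion; first-round consumption changes by −c × ΔT = −0.891 × (+£213 billion) = −£189.783 billion.
Expenditure multiplier = 1/(1 − c(1−t)) = 1/(1 − 0.891×0.69) = 1/0.38521 ≈ 2.596.
The tax multiplier is −c × k ≈ −2.313, so ΔY = k × (−c·ΔT) = (−£189.783 billion) / 0.38521 ≈ −£493 billion.

−£493 billion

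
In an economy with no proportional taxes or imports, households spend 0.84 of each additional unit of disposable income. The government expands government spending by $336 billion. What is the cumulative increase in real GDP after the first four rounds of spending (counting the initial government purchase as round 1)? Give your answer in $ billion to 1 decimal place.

Round 1 adds ΔG = $336 billion; each later round is MPC = 0.84 times the previous.
After 4 rounds: 336 + 282.24 + 237.0816 + 199.148544 = ΔG·(1 − c^4)/(1 − c) = 336 × (1 − 0.49787136)/0.16 ≈ $1,054.5 billion.

$1,054.5 billion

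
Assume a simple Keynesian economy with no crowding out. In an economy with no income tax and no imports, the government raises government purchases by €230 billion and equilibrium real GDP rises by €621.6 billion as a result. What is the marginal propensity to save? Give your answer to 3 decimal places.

Implied spending multiplier k = ΔY/ΔG = 621.6/230 ≈ 2.7026.
Since k = 1/(1 − MPC), MPC = 1 − 1/k = 1 − ΔG/ΔY = 1 − 230/621.6 ≈ 0.630.
MPS = 1 − MPC = 0.370.

0.370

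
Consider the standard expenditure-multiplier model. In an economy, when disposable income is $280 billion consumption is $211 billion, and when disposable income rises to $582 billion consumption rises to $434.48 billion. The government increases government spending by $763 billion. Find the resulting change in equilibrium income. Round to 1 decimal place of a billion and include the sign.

MPC = ΔC/ΔYd = (434.48 − 211)/(582 − 280) = 223.48/302 = 0.74.
Spending multiplier = 1/(1 − MPC) = 1/(1 − 0.74) = 1/0.26 ≈ 3.846.
ΔY = k × ΔG = (+$763 billion) / 0.26 ≈ +$2,934.6 billion.

+$2,934.6 billion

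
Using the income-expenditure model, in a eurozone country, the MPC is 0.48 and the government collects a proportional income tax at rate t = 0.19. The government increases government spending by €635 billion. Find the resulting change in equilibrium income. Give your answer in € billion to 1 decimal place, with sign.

+€1,038.9 billion

Spending multiplier = 1/(1 − c(1−t)) = 1/(1 − 0.48×0.81) = 1/0.6112 ≈ 1.636.
ΔY = k × ΔG = (+€635 billion) / 0.6112 ≈ +€1,038.9 billion.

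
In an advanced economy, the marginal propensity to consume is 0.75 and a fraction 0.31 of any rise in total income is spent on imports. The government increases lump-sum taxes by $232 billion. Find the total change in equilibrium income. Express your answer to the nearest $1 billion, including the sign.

−$311 billion

A lump-sum tax change of +$232 billion shifts disposable income by −$232 billion; first-round consumption changes by −c × ΔT = −0.75 × (+$232 billion) = −$174 billion.
Expenditure multiplier = 1/(1 − c + m) = 1/(1 − 0.75 + 0.31) = 1/0.56 ≈ 1.786.
The tax multiplier is −c × k ≈ −1.339, so ΔY = k × (−c·ΔT) = (−$174 billion) / 0.56 ≈ −$311 billion.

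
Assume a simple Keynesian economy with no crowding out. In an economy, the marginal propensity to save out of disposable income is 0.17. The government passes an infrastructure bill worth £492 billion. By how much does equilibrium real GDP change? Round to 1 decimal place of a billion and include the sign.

MPC = 1 − MPS = 1 − 0.17 = 0.83.
Spending multiplier = 1/(1 − MPC) = 1/(1 − 0.83) = 1/0.17 ≈ 5.882.
ΔY = k × ΔG = (+£492 billion) / 0.17 ≈ +£2,894.1 billion.

+£2,894.1 billion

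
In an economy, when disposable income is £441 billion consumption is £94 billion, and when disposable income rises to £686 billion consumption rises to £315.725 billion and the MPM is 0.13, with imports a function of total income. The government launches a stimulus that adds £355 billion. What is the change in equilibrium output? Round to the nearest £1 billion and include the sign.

MPC = ΔC/ΔYd = (315.725 − 94)/(686 − 441) = 221.725/245 = 0.905.
Government-spending multiplier = 1/(1 − c + m) = 1/(1 − 0.905 + 0.13) = 1/0.225 ≈ 4.444.
ΔY = k × ΔG = (+£355 billion) / 0.225 ≈ +£1,578 billion.

+£1,578 billion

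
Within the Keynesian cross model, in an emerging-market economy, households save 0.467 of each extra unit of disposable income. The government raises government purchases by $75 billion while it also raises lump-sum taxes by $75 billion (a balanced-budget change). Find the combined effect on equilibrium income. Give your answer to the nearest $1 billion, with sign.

+$75 billion

MPC = 1 − MPS = 1 − 0.467 = 0.533.
Expenditure multiplier = 1/(1 − MPC) = 1/(1 − 0.533) = 1/0.467 ≈ 2.141.
ΔG contributes k·ΔG = (+$75 billion) / 0.467 ≈ +$160.6 billion.
ΔT of +$75 billion changes first-round spending by −c·ΔT = −$39.975 billion, contributing k·(−c·ΔT) = (−$39.975 billion) / 0.467 ≈ −$85.6 billion.
With ΔG = ΔT and no other leakages, the balanced-budget multiplier is 1, so ΔY = ΔG = +$75 billion.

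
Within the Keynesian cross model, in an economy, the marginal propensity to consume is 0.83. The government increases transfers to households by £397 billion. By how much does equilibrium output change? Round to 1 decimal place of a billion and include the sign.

+£1,938.3 billion

The transfer change shifts disposable income by +£397 billion, so first-round consumption changes by c·ΔTR = 0.83 × (+£397 billion) = +£329.51 billion.
Expenditure multiplier = 1/(1 − MPC) = 1/(1 − 0.83) = 1/0.17 ≈ 5.882.
The transfer multiplier is c × k ≈ 4.882, so ΔY = k × (c·ΔTR) = (+£329.51 billion) / 0.17 ≈ +£1,938.3 billion.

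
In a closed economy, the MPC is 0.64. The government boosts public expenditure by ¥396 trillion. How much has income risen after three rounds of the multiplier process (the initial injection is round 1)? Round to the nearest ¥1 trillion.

¥812 trillion

Round 1 adds ΔG = ¥396 trillion; each later round is MPC = 0.64 times the previous.
After 3 rounds: 396 + 253.44 + 162.2016 = ΔG·(1 − c^3)/(1 − c) = 396 × (1 − 0.262144)/0.36 ≈ ¥812 trillion.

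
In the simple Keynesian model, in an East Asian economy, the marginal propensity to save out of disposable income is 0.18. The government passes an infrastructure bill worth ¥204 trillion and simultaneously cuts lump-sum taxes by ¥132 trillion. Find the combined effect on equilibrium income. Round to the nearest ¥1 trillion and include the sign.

MPC = 1 − MPS = 1 − 0.18 = 0.82.
Expenditure multiplier = 1/(1 − MPC) = 1/(1 − 0.82) = 1/0.18 ≈ 5.556.
ΔG contributes k·ΔG = (+¥204 trillion) / 0.18 ≈ +¥1,133.3 trillion.
ΔT of −¥132 trillion changes first-round spending by −c·ΔT = +¥108.24 trillion, contributing k·(−c·ΔT) = (+¥108.24 trillion) / 0.18 ≈ +¥601.3 trillion.
Net ΔY = k(ΔG − c·ΔT) = (+¥312.24 trillion) / 0.18 ≈ +¥1,735 trillion.

+¥1,735 trillion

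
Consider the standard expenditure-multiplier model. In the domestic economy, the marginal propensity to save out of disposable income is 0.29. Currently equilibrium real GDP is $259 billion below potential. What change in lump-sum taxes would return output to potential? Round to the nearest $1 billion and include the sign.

MPC = 1 − MPS = 1 − 0.29 = 0.71.
Spending multiplier = 1/(1 − MPC) = 1/(1 − 0.71) = 1/0.29 ≈ 3.448.
Tax multiplier = −c·k = −0.71/0.29 ≈ −2.448. Need ΔY = +$259 billion, so ΔT = ΔY/(−c·k) = −(+$259 billion) × 0.29 / 0.71 ≈ −$106 billion.
The government should cut lump-sum taxes by $106 billion.

−$106 billion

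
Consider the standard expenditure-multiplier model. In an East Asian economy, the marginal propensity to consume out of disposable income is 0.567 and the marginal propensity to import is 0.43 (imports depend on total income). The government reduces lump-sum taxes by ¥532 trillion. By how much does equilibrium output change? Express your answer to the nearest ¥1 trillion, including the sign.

A lump-sum tax change of −¥532 trillion shifts disposable income by +¥532 trillion; first-round consumption changes by −c × ΔT = −0.567 × (−¥532 trillion) = +¥301.644 trillion.
Expenditure multiplier = 1/(1 − c + m) = 1/(1 − 0.567 + 0.43) = 1/0.863 ≈ 1.159.
The tax multiplier is −c × k ≈ −0.657, so ΔY = k × (−c·ΔT) = (+¥301.644 trillion) / 0.863 ≈ +¥350 trillion.

+¥350 trillion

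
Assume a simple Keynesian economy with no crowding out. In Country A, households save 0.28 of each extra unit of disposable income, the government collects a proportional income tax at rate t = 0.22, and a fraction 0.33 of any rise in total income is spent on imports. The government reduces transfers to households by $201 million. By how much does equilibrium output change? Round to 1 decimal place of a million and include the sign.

−$188.3 million

MPC = 1 − MPS = 1 − 0.28 = 0.72.
The transfer change shifts disposable income by −$201 million, so first-round consumption changes by c·ΔTR = 0.72 × (−$201 million) = −$144.72 million.
Expenditure multiplier = 1/(1 − c(1−t) + m) = 1/(1 − 0.72×0.78 + 0.33) = 1/0.7684 ≈ 1.301.
The transfer multiplier is c × k ≈ 0.937, so ΔY = k × (c·ΔTR) = (−$144.72 million) / 0.7684 ≈ −$188.3 million.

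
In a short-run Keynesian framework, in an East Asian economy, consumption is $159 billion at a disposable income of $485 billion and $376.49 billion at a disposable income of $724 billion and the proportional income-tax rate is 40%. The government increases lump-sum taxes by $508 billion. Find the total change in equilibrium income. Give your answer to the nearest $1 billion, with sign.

−$1,018 billion

MPC = ΔC/ΔYd = (376.49 − 159)/(724 − 485) = 217.49/239 = 0.91.
A lump-sum tax change of +$508 billion shifts disposable income by −$508 billion; first-round consumption changes by −c × ΔT = −0.91 × (+$508 billion) = −$462.28 billion.
Expenditure multiplier = 1/(1 − c(1−t)) = 1/(1 − 0.91×0.6) = 1/0.454 ≈ 2.203.
The tax multiplier is −c × k ≈ −2.004, so ΔY = k × (−c·ΔT) = (−$462.28 billion) / 0.454 ≈ −$1,018 billion.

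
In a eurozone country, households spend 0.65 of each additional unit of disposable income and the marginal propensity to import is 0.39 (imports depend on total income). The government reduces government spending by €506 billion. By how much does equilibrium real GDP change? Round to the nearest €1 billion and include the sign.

−€684 billion

Expenditure multiplier = 1/(1 − c + m) = 1/(1 − 0.65 + 0.39) = 1/0.74 ≈ 1.351.
ΔY = k × ΔG = (−€506 billion) / 0.74 ≈ −€684 billion.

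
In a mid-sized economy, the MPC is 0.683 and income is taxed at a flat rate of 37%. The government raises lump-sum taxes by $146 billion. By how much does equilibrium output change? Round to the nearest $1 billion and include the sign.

−$175 billion

A lump-sum tax change of +$146 billion shifts disposable income by −$146 billion; first-round consumption changes by −c × ΔT = −0.683 × (+$146 billion) = −$99.718 billion.
Expenditure multiplier = 1/(1 − c(1−t)) = 1/(1 − 0.683×0.63) = 1/0.56971 ≈ 1.755.
The tax multiplier is −c × k ≈ −1.199, so ΔY = k × (−c·ΔT) = (−$99.718 billion) / 0.56971 ≈ −$175 billion.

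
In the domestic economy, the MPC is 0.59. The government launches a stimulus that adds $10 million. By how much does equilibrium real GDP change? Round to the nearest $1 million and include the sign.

Expenditure multiplier = 1/(1 − MPC) = 1/(1 − 0.59) = 1/0.41 ≈ 2.439.
ΔY = k × ΔG = (+$10 million) / 0.41 ≈ +$24 million.

+$24 million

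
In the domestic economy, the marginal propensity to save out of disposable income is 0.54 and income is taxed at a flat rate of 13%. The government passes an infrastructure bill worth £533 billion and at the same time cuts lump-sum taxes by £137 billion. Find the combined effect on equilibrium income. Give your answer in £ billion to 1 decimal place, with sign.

+£993.7 billion

MPC = 1 − MPS = 1 − 0.54 = 0.46.
Expenditure multiplier = 1/(1 − c(1−t)) = 1/(1 − 0.46×0.87) = 1/0.5998 ≈ 1.667.
ΔG contributes k·ΔG = (+£533 billion) / 0.5998 ≈ +£888.6 billion.
ΔT of −£137 billion changes first-round spending by −c·ΔT = +£63.02 billion, contributing k·(−c·ΔT) = (+£63.02 billion) / 0.5998 ≈ +£105.1 billion.
Net ΔY = k(ΔG − c·ΔT) = (+£596.02 billion) / 0.5998 ≈ +£993.7 billion.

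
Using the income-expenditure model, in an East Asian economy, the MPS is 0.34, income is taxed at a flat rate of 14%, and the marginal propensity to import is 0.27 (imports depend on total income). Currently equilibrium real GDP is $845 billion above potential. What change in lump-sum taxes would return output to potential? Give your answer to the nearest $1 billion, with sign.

+$899 billion

MPC = 1 − MPS = 1 − 0.34 = 0.66.
Spending multiplier = 1/(1 − c(1−t) + m) = 1/(1 − 0.66×0.86 + 0.27) = 1/0.7024 ≈ 1.424.
Tax multiplier = −c·k = −0.66/0.7024 ≈ −0.94. Need ΔY = −$845 billion, so ΔT = ΔY/(−c·k) = −(−$845 billion) × 0.7024 / 0.66 ≈ +$899 billion.
The government should raise lump-sum taxes by $899 billion.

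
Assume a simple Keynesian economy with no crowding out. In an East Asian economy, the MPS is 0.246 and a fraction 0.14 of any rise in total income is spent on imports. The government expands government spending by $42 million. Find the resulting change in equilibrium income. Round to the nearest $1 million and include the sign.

MPC = 1 − MPS = 1 − 0.246 = 0.754.
Spending multiplier = 1/(1 − c + m) = 1/(1 − 0.754 + 0.14) = 1/0.386 ≈ 2.591.
ΔY = k × ΔG = (+$42 million) / 0.386 ≈ +$109 million.

+$109 million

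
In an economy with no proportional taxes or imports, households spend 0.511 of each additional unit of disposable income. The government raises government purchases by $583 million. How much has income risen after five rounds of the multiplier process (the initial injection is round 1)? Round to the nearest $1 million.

$1,151 million

Round 1 adds ΔG = $583 million; each later round is MPC = 0.511 times the previous.
After 5 rounds: 583 + 297.913 + 152.233543 + 77.791340473 + 39.751374981703 = ΔG·(1 − c^5)/(1 − c) = 583 × (1 − 0.034842114263551)/0.489 ≈ $1,151 million.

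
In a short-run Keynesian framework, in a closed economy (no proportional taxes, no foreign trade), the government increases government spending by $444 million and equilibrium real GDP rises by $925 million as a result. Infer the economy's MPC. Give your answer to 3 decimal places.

Implied spending multiplier k = ΔY/ΔG = 925/444 ≈ 2.0833.
Since k = 1/(1 − MPC), MPC = 1 − 1/k = 1 − ΔG/ΔY = 1 − 444/925 = 0.520.

0.520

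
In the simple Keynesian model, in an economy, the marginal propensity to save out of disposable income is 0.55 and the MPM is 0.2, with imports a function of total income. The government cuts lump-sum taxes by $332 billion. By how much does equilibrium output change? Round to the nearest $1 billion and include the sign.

MPC = 1 − MPS = 1 − 0.55 = 0.45.
A lump-sum tax change of −$332 billion shifts disposable income by +$332 billion; first-round consumption changes by −c × ΔT = −0.45 × (−$332 billion) = +$149.4 billion.
Expenditure multiplier = 1/(1 − c + m) = 1/(1 − 0.45 + 0.2) = 1/0.75 ≈ 1.333.
The tax multiplier is −c × k = −0.6, so ΔY = k × (−c·ΔT) = (+$149.4 billion) / 0.75 ≈ +$199 billion.

+$199 billion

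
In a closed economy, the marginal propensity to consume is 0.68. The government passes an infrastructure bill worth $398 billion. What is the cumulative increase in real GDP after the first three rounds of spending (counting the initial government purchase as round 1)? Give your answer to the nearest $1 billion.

Round 1 adds ΔG = $398 billion; each later round is MPC = 0.68 times the previous.
After 3 rounds: 398 + 270.64 + 184.0352 = ΔG·(1 − c^3)/(1 − c) = 398 × (1 − 0.314432)/0.32 ≈ $853 billion.

$853 billion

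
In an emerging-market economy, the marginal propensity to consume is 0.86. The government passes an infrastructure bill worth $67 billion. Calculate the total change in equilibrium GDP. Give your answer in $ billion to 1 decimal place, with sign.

+$478.6 billion

Government-spending multiplier = 1/(1 − MPC) = 1/(1 − 0.86) = 1/0.14 ≈ 7.143.
ΔY = k × ΔG = (+$67 billion) / 0.14 ≈ +$478.6 billion.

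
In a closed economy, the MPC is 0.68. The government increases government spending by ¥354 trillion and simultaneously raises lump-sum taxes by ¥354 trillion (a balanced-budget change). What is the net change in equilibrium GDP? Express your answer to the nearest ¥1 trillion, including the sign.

Expenditure multiplier = 1/(1 − MPC) = 1/(1 − 0.68) = 1/0.32 = 3.125.
ΔG contributes k·ΔG = (+¥354 trillion) / 0.32 ≈ +¥1,106.3 trillion.
ΔT of +¥354 trillion changes first-round spending by −c·ΔT = −¥240.72 trillion, contributing k·(−c·ΔT) = (−¥240.72 trillion) / 0.32 ≈ −¥752.3 trillion.
With ΔG = ΔT and no other leakages, the balanced-budget multiplier is 1, so ΔY = ΔG = +¥354 trillion.

+¥354 trillion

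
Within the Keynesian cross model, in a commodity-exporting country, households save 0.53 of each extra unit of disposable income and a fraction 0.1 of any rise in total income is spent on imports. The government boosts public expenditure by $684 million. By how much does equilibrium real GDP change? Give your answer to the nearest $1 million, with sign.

MPC = 1 − MPS = 1 − 0.53 = 0.47.
Government-spending multiplier = 1/(1 − c + m) = 1/(1 − 0.47 + 0.1) = 1/0.63 ≈ 1.587.
ΔY = k × ΔG = (+$684 million) / 0.63 ≈ +$1,086 million.

+$1,086 million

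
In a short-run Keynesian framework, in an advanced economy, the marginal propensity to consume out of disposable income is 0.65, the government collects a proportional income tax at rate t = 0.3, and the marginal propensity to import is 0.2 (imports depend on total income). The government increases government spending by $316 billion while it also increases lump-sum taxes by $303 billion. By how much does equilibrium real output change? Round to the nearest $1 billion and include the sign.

Expenditure multiplier = 1/(1 − c(1−t) + m) = 1/(1 − 0.65×0.7 + 0.2) = 1/0.745 ≈ 1.342.
ΔG contributes k·ΔG = (+$316 billion) / 0.745 ≈ +$424.2 billion.
ΔT of +$303 billion changes first-round spending by −c·ΔT = −$196.95 billion, contributing k·(−c·ΔT) = (−$196.95 billion) / 0.745 ≈ −$264.4 billion.
Net ΔY = k(ΔG − c·ΔT) = (+$119.05 billion) / 0.745 ≈ +$160 billion.

+$160 billion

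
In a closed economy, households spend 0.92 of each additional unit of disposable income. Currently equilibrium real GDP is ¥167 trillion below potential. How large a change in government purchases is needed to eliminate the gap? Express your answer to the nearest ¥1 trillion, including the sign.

+¥13 trillion

Spending multiplier = 1/(1 − MPC) = 1/(1 − 0.92) = 1/0.08 = 12.5.
Need ΔY = +¥167 trillion, so ΔG = ΔY/k = (+¥167 trillion) × 0.08 ≈ +¥13 trillion.
The government should increase government purchases by ¥13 trillion.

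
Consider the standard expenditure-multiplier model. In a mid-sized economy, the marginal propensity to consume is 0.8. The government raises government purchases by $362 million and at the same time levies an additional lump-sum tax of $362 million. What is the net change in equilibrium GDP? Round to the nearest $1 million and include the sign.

Expenditure multiplier = 1/(1 − MPC) = 1/(1 − 0.8) = 1/0.2 = 5.
ΔG contributes k·ΔG = (+$362 million) / 0.2 = +$1,810 million.
ΔT of +$362 million changes first-round spending by −c·ΔT = −$289.6 million, contributing k·(−c·ΔT) = (−$289.6 million) / 0.2 = −$1,448 million.
With ΔG = ΔT and no other leakages, the balanced-budget multiplier is 1, so ΔY = ΔG = +$362 million.

+$362 million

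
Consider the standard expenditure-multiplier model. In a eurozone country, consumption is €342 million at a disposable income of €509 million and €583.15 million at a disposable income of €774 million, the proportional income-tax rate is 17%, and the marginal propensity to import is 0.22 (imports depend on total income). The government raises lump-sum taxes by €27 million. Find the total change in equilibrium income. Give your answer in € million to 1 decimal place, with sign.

MPC = ΔC/ΔYd = (583.15 − 342)/(774 − 509) = 241.15/265 = 0.91.
A lump-sum tax change of +€27 million shifts disposable income by −€27 million; first-round consumption changes by −c × ΔT = −0.91 × (+€27 million) = −€24.57 million.
Expenditure multiplier = 1/(1 − c(1−t) + m) = 1/(1 − 0.91×0.83 + 0.22) = 1/0.4647 ≈ 2.152.
The tax multiplier is −c × k ≈ −1.958, so ΔY = k × (−c·ΔT) = (−€24.57 million) / 0.4647 ≈ −€52.9 million.

−€52.9 million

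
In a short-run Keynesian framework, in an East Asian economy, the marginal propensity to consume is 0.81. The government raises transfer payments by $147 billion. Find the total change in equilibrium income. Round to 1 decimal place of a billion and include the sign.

+$626.7 billion

The transfer change shifts disposable income by +$147 billion, so first-round consumption changes by c·ΔTR = 0.81 × (+$147 billion) = +$119.07 billion.
Expenditure multiplier = 1/(1 − MPC) = 1/(1 − 0.81) = 1/0.19 ≈ 5.263.
The transfer multiplier is c × k ≈ 4.263, so ΔY = k × (c·ΔTR) = (+$119.07 billion) / 0.19 ≈ +$626.7 billion.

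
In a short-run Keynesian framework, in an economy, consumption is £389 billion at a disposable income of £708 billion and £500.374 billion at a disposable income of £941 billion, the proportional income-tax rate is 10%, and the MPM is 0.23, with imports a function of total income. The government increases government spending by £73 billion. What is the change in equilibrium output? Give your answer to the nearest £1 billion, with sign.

+£91 billion

MPC = ΔC/ΔYd = (500.374 − 389)/(941 − 708) = 111.374/233 = 0.478.
Spending multiplier = 1/(1 − c(1−t) + m) = 1/(1 − 0.478×0.9 + 0.23) = 1/0.7998 ≈ 1.25.
ΔY = k × ΔG = (+£73 billion) / 0.7998 ≈ +£91 billion.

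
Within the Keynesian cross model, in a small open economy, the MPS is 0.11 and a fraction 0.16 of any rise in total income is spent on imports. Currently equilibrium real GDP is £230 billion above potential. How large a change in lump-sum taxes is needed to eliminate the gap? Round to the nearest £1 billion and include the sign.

+£70 billion

MPC = 1 − MPS = 1 − 0.11 = 0.89.
Spending multiplier = 1/(1 − c + m) = 1/(1 − 0.89 + 0.16) = 1/0.27 ≈ 3.704.
Tax multiplier = −c·k = −0.89/0.27 ≈ −3.296. Need ΔY = −£230 billion, so ΔT = ΔY/(−c·k) = −(−£230 billion) × 0.27 / 0.89 ≈ +£70 billion.
The government should raise lump-sum taxes by £70 billion.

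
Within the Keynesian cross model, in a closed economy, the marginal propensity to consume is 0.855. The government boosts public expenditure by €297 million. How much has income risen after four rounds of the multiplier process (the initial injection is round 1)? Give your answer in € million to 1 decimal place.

Round 1 adds ΔG = €297 million; each later round is MPC = 0.855 times the previous.
After 4 rounds: 297 + 253.935 + 217.114425 + 185.632833375 = ΔG·(1 − c^4)/(1 − c) = 297 × (1 − 0.534397550625)/0.145 ≈ €953.7 million.

€953.7 million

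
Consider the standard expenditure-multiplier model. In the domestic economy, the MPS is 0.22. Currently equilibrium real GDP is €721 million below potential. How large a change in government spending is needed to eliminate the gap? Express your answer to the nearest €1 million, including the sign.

MPC = 1 − MPS = 1 − 0.22 = 0.78.
Spending multiplier = 1/(1 − MPC) = 1/(1 − 0.78) = 1/0.22 ≈ 4.545.
Need ΔY = +€721 million, so ΔG = ΔY/k = (+€721 million) × 0.22 ≈ +€159 million.
The government should increase government spending by €159 million.

+€159 million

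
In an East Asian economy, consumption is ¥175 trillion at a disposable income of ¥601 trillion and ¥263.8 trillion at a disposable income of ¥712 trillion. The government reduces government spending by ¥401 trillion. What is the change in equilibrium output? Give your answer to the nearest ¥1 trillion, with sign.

−¥2,005 trillion

MPC = ΔC/ΔYd = (263.8 − 175)/(712 − 601) = 88.8/111 = 0.8.
Government-spending multiplier = 1/(1 − MPC) = 1/(1 − 0.8) = 1/0.2 = 5.
ΔY = k × ΔG = (−¥401 trillion) / 0.2 = −¥2,005 trillion.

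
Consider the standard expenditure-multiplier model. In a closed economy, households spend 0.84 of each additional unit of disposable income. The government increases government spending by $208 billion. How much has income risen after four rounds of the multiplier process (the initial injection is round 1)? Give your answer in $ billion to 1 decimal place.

Round 1 adds ΔG = $208 billion; each later round is MPC = 0.84 times the previous.
After 4 rounds: 208 + 174.72 + 146.7648 + 123.282432 = ΔG·(1 − c^4)/(1 − c) = 208 × (1 − 0.49787136)/0.16 ≈ $652.8 billion.

$652.8 billion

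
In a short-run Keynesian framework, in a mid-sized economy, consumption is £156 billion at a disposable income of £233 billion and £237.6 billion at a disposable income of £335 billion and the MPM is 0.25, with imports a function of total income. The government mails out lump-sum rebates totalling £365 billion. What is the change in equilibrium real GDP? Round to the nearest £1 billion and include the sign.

MPC = ΔC/ΔYd = (237.6 − 156)/(335 − 233) = 81.6/102 = 0.8.
A lump-sum tax change of −£365 billion shifts disposable income by +£365 billion; first-round consumption changes by −c × ΔT = −0.8 × (−£365 billion) = +£292 billion.
Expenditure multiplier = 1/(1 − c + m) = 1/(1 − 0.8 + 0.25) = 1/0.45 ≈ 2.222.
The tax multiplier is −c × k ≈ −1.778, so ΔY = k × (−c·ΔT) = (+£292 billion) / 0.45 ≈ +£649 billion.

+£649 billion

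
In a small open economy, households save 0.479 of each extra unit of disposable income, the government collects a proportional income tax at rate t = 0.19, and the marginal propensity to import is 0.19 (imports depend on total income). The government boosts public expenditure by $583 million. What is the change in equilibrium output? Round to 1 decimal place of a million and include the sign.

+$759.1 million

MPC = 1 − MPS = 1 − 0.479 = 0.521.
Expenditure multiplier = 1/(1 − c(1−t) + m) = 1/(1 − 0.521×0.81 + 0.19) = 1/0.76799 ≈ 1.302.
ΔY = k × ΔG = (+$583 million) / 0.76799 ≈ +$759.1 million.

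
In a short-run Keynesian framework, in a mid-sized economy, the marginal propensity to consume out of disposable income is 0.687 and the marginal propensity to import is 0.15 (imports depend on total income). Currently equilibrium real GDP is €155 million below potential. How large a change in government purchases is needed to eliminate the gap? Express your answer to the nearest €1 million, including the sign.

+€72 million

Spending multiplier = 1/(1 − c + m) = 1/(1 − 0.687 + 0.15) = 1/0.463 ≈ 2.16.
Need ΔY = +€155 million, so ΔG = ΔY/k = (+€155 million) × 0.463 ≈ +€72 million.
The government should increase government purchases by €72 million.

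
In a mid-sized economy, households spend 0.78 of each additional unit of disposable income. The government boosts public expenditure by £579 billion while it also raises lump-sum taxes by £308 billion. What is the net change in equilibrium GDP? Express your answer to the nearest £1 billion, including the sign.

+£1,540 billion

Expenditure multiplier = 1/(1 − MPC) = 1/(1 − 0.78) = 1/0.22 ≈ 4.545.
ΔG contributes k·ΔG = (+£579 billion) / 0.22 ≈ +£2,631.8 billion.
ΔT of +£308 billion changes first-round spending by −c·ΔT = −£240.24 billion, contributing k·(−c·ΔT) = (−£240.24 billion) / 0.22 = −£1,092 billion.
Net ΔY = k(ΔG − c·ΔT) = (+£338.76 billion) / 0.22 ≈ +£1,540 billion.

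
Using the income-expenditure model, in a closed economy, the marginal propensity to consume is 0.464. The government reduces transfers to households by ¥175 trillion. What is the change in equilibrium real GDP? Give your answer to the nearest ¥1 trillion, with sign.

−¥151 trillion

The transfer change shifts disposable income by −¥175 trillion, so first-round consumption changes by c·ΔTR = 0.464 × (−¥175 trillion) = −¥81.2 trillion.
Expenditure multiplier = 1/(1 − MPC) = 1/(1 − 0.464) = 1/0.536 ≈ 1.866.
The transfer multiplier is c × k ≈ 0.866, so ΔY = k × (c·ΔTR) = (−¥81.2 trillion) / 0.536 ≈ −¥151 trillion.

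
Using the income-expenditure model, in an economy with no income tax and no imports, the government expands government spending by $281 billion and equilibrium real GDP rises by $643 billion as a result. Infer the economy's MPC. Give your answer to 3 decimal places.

0.563

Implied spending multiplier k = ΔY/ΔG = 643/281 ≈ 2.2883.
Since k = 1/(1 − MPC), MPC = 1 − 1/k = 1 − ΔG/ΔY = 1 − 281/643 ≈ 0.563.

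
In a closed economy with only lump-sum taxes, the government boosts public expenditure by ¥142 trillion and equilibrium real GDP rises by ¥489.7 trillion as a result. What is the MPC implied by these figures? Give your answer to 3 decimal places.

0.710

Implied spending multiplier k = ΔY/ΔG = 489.7/142 ≈ 3.4486.
Since k = 1/(1 − MPC), MPC = 1 − 1/k = 1 − ΔG/ΔY = 1 − 142/489.7 ≈ 0.710.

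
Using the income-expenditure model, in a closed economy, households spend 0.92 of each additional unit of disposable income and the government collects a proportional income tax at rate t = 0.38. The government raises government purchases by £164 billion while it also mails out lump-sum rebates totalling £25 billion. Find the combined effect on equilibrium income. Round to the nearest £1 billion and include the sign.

Expenditure multiplier = 1/(1 − c(1−t)) = 1/(1 − 0.92×0.62) = 1/0.4296 ≈ 2.328.
ΔG contributes k·ΔG = (+£164 billion) / 0.4296 ≈ +£381.8 billion.
ΔT of −£25 billion changes first-round spending by −c·ΔT = +£23 billion, contributing k·(−c·ΔT) = (+£23 billion) / 0.4296 ≈ +£53.5 billion.
Net ΔY = k(ΔG − c·ΔT) = (+£187 billion) / 0.4296 ≈ +£435 billion.

+£435 billion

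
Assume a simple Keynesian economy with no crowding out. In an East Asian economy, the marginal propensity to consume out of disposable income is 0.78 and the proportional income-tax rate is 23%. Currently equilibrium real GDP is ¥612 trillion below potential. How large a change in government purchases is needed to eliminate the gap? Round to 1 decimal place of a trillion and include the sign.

+¥244.4 trillion

Spending multiplier = 1/(1 − c(1−t)) = 1/(1 − 0.78×0.77) = 1/0.3994 ≈ 2.504.
Need ΔY = +¥612 trillion, so ΔG = ΔY/k = (+¥612 trillion) × 0.3994 ≈ +¥244.4 trillion.
The government should increase government purchases by ¥244.4 trillion.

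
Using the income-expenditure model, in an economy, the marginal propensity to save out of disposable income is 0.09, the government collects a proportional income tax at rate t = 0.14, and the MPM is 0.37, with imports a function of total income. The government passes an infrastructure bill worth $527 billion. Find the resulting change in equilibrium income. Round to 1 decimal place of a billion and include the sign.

+$897.2 billion

MPC = 1 − MPS = 1 − 0.09 = 0.91.
Government-spending multiplier = 1/(1 − c(1−t) + m) = 1/(1 − 0.91×0.86 + 0.37) = 1/0.5874 ≈ 1.702.
ΔY = k × ΔG = (+$527 billion) / 0.5874 ≈ +$897.2 billion.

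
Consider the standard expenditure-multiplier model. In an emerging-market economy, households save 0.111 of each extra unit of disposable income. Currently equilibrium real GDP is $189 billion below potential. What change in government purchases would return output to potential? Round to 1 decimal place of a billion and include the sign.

+$21.0 billion

MPC = 1 − MPS = 1 − 0.111 = 0.889.
Spending multiplier = 1/(1 − MPC) = 1/(1 − 0.889) = 1/0.111 ≈ 9.009.
Need ΔY = +$189 billion, so ΔG = ΔY/k = (+$189 billion) × 0.111 ≈ +$21 billion.
The government should increase government purchases by $21 billion.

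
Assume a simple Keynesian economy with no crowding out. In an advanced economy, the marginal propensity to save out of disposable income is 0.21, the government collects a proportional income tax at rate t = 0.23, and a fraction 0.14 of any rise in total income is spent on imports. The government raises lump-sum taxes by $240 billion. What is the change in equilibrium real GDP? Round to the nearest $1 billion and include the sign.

MPC = 1 − MPS = 1 − 0.21 = 0.79.
A lump-sum tax change of +$240 billion shifts disposable income by −$240 billion; first-round consumption changes by −c × ΔT = −0.79 × (+$240 billion) = −$189.6 billion.
Expenditure multiplier = 1/(1 − c(1−t) + m) = 1/(1 − 0.79×0.77 + 0.14) = 1/0.5317 ≈ 1.881.
The tax multiplier is −c × k ≈ −1.486, so ΔY = k × (−c·ΔT) = (−$189.6 billion) / 0.5317 ≈ −$357 billion.

−$357 billion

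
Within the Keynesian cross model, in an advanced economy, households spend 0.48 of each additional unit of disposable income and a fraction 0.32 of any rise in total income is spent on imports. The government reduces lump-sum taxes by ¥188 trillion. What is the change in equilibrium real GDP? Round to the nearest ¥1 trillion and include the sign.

A lump-sum tax change of −¥188 trillion shifts disposable income by +¥188 trillion; first-round consumption changes by −c × ΔT = −0.48 × (−¥188 trillion) = +¥90.24 trillion.
Expenditure multiplier = 1/(1 − c + m) = 1/(1 − 0.48 + 0.32) = 1/0.84 ≈ 1.19.
The tax multiplier is −c × k ≈ −0.571, so ΔY = k × (−c·ΔT) = (+¥90.24 trillion) / 0.84 ≈ +¥107 trillion.

+¥107 trillion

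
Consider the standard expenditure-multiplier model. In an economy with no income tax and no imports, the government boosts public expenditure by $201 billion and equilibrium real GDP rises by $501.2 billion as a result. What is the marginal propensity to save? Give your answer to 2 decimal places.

Implied spending multiplier k = ΔY/ΔG = 501.2/201 ≈ 2.4935.
Since k = 1/(1 − MPC), MPC = 1 − 1/k = 1 − ΔG/ΔY = 1 − 201/501.2 ≈ 0.60.
MPS = 1 − MPC = 0.40.

0.40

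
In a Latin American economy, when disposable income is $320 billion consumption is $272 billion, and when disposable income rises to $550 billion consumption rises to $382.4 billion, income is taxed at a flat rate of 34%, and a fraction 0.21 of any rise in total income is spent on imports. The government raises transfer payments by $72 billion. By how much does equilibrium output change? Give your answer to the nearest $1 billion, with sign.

+$39 billion

MPC = ΔC/ΔYd = (382.4 − 272)/(550 − 320) = 110.4/230 = 0.48.
The transfer change shifts disposable income by +$72 billion, so first-round consumption changes by c·ΔTR = 0.48 × (+$72 billion) = +$34.56 billion.
Expenditure multiplier = 1/(1 − c(1−t) + m) = 1/(1 − 0.48×0.66 + 0.21) = 1/0.8932 ≈ 1.12.
The transfer multiplier is c × k ≈ 0.537, so ΔY = k × (c·ΔTR) = (+$34.56 billion) / 0.8932 ≈ +$39 billion.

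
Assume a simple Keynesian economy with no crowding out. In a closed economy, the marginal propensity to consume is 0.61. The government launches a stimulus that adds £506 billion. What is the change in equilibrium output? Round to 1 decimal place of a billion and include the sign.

Spending multiplier = 1/(1 − MPC) = 1/(1 − 0.61) = 1/0.39 ≈ 2.564.
ΔY = k × ΔG = (+£506 billion) / 0.39 ≈ +£1,297.4 billion.

+£1,297.4 billion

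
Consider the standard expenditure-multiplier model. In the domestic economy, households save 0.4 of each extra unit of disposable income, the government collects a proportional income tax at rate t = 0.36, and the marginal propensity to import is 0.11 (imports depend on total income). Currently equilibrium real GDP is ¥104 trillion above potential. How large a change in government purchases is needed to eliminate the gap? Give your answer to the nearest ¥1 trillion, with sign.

MPC = 1 − MPS = 1 − 0.4 = 0.6.
Spending multiplier = 1/(1 − c(1−t) + m) = 1/(1 − 0.6×0.64 + 0.11) = 1/0.726 ≈ 1.377.
Need ΔY = −¥104 trillion, so ΔG = ΔY/k = (−¥104 trillion) × 0.726 ≈ −¥76 trillion.
The government should cut government purchases by ¥76 trillion.

−¥76 trillion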